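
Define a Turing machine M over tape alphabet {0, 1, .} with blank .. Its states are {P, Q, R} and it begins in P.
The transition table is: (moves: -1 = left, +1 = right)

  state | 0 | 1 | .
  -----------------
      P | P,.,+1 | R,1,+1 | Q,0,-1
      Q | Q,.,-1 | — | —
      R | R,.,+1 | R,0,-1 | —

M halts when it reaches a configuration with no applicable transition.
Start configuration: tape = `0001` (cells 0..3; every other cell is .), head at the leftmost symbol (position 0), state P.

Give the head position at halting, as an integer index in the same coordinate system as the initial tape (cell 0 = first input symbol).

P | [0]001.   read 0 → write ., move +1, go to P
P | .[0]01.   read 0 → write ., move +1, go to P
P | ..[0]1.   read 0 → write ., move +1, go to P
P | ...[1].   read 1 → write 1, move +1, go to R
R | ...1[.]
At halt the head is at cell 4.

4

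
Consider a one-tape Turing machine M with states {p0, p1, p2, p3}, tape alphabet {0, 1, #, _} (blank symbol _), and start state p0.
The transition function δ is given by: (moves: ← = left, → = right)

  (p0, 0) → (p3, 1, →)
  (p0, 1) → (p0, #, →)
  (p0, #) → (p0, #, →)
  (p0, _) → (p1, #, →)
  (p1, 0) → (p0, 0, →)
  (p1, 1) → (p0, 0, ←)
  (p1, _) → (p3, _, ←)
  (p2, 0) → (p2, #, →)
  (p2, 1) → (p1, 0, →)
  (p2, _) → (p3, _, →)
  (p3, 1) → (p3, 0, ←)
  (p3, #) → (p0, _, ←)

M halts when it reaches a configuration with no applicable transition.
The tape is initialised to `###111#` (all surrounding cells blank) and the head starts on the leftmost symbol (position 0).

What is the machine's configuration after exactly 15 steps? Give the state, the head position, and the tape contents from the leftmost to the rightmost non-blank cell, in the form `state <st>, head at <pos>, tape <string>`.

state=p0 head=0 tape=[#]##111#__   (p0,#)→(p0,#,→)
state=p0 head=1 tape=#[#]#111#__   (p0,#)→(p0,#,→)
state=p0 head=2 tape=##[#]111#__   (p0,#)→(p0,#,→)
state=p0 head=3 tape=###[1]11#__   (p0,1)→(p0,#,→)
state=p0 head=4 tape=####[1]1#__   (p0,1)→(p0,#,→)
state=p0 head=5 tape=#####[1]#__   (p0,1)→(p0,#,→)
state=p0 head=6 tape=######[#]__   (p0,#)→(p0,#,→)
state=p0 head=7 tape=#######[_]_   (p0,_)→(p1,#,→)
state=p1 head=8 tape=########[_]   (p1,_)→(p3,_,←)
state=p3 head=7 tape=#######[#]_   (p3,#)→(p0,_,←)
state=p0 head=6 tape=######[#]__   (p0,#)→(p0,#,→)
state=p0 head=7 tape=#######[_]_   (p0,_)→(p1,#,→)
state=p1 head=8 tape=########[_]   (p1,_)→(p3,_,←)
state=p3 head=7 tape=#######[#]_   (p3,#)→(p0,_,←)
state=p0 head=6 tape=######[#]__   (p0,#)→(p0,#,→)
state=p0 head=7 tape=#######[_]_
After 15 steps: state p0, head at 7, tape #######.

state p0, head at 7, tape #######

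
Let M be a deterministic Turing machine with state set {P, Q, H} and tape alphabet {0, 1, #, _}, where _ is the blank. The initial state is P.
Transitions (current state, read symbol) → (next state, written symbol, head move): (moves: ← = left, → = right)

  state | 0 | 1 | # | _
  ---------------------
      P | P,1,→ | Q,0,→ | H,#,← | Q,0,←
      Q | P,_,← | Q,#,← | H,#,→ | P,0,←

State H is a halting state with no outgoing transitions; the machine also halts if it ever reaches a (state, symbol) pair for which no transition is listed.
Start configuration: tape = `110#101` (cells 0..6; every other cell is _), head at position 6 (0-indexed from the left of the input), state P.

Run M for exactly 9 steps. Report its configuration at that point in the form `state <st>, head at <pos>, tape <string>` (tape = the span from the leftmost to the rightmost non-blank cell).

state Q, head at 5, tape 110#0_##0

state=P head=6 tape=110#10[1]__   (P,1)→(Q,0,→)
state=Q head=7 tape=110#100[_]_   (Q,_)→(P,0,←)
state=P head=6 tape=110#10[0]0_   (P,0)→(P,1,→)
state=P head=7 tape=110#101[0]_   (P,0)→(P,1,→)
state=P head=8 tape=110#1011[_]   (P,_)→(Q,0,←)
state=Q head=7 tape=110#101[1]0   (Q,1)→(Q,#,←)
state=Q head=6 tape=110#10[1]#0   (Q,1)→(Q,#,←)
state=Q head=5 tape=110#1[0]##0   (Q,0)→(P,_,←)
state=P head=4 tape=110#[1]_##0   (P,1)→(Q,0,→)
state=Q head=5 tape=110#0[_]##0
After 9 steps: state Q, head at 5, tape 110#0_##0.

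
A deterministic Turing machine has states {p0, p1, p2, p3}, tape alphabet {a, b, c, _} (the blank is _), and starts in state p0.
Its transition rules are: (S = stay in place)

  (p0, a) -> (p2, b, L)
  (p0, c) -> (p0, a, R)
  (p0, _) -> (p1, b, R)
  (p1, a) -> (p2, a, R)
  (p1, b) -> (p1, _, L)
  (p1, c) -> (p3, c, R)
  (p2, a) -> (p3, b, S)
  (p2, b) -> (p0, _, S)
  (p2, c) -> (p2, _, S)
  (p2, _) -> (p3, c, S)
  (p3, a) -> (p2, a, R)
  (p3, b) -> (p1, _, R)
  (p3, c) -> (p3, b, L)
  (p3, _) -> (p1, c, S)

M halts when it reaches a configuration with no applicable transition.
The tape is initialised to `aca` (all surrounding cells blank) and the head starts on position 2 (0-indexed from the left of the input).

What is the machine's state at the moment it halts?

p0 | ac[a]   read a → write b, move L, go to p2
p2 | a[c]b   read c → write _, move S, go to p2
p2 | a[_]b   read _ → write c, move S, go to p3
p3 | a[c]b   read c → write b, move L, go to p3
p3 | [a]bb   read a → write a, move R, go to p2
p2 | a[b]b   read b → write _, move S, go to p0
p0 | a[_]b   read _ → write b, move R, go to p1
p1 | ab[b]   read b → write _, move L, go to p1
p1 | a[b]_   read b → write _, move L, go to p1
p1 | [a]__   read a → write a, move R, go to p2
p2 | a[_]_   read _ → write c, move S, go to p3
p3 | a[c]_   read c → write b, move L, go to p3
p3 | [a]b_   read a → write a, move R, go to p2
p2 | a[b]_   read b → write _, move S, go to p0
p0 | a[_]_   read _ → write b, move R, go to p1
p1 | ab[_]
No transition is defined for (p1, _); M halts in state p1.

p1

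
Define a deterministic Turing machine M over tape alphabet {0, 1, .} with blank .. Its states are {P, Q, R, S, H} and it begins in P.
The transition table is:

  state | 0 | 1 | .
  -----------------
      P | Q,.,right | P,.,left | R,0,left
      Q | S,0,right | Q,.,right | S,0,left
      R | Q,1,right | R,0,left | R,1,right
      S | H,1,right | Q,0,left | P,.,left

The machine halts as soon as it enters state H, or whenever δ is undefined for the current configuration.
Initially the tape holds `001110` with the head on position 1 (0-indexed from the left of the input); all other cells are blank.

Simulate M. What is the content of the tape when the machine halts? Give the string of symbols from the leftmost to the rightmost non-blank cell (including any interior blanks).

state=P head=1 tape=0[0]1110.   (P,0)→(Q,.,right)
state=Q head=2 tape=0.[1]110.   (Q,1)→(Q,.,right)
state=Q head=3 tape=0..[1]10.   (Q,1)→(Q,.,right)
state=Q head=4 tape=0...[1]0.   (Q,1)→(Q,.,right)
state=Q head=5 tape=0....[0].   (Q,0)→(S,0,right)
state=S head=6 tape=0....0[.]   (S,.)→(P,.,left)
state=P head=5 tape=0....[0].   (P,0)→(Q,.,right)
state=Q head=6 tape=0.....[.]   (Q,.)→(S,0,left)
state=S head=5 tape=0....[.]0   (S,.)→(P,.,left)
state=P head=4 tape=0...[.].0   (P,.)→(R,0,left)
state=R head=3 tape=0..[.]0.0   (R,.)→(R,1,right)
state=R head=4 tape=0..1[0].0   (R,0)→(Q,1,right)
state=Q head=5 tape=0..11[.]0   (Q,.)→(S,0,left)
state=S head=4 tape=0..1[1]00   (S,1)→(Q,0,left)
state=Q head=3 tape=0..[1]000   (Q,1)→(Q,.,right)
state=Q head=4 tape=0...[0]00   (Q,0)→(S,0,right)
state=S head=5 tape=0...0[0]0   (S,0)→(H,1,right)
state=H head=6 tape=0...01[0]
The non-blank tape span at halt is 0...010.

0...010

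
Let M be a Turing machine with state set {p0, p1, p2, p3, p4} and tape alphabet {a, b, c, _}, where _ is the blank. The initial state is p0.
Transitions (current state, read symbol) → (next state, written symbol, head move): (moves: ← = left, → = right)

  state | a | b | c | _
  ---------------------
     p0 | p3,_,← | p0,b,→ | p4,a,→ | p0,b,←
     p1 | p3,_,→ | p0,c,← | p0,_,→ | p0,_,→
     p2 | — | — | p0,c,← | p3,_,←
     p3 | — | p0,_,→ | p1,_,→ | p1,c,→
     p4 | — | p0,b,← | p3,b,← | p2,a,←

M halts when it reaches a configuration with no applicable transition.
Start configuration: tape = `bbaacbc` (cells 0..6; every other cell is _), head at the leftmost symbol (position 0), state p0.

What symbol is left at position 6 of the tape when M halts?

p0 | [b]baacbc_   read b → write b, move →, go to p0
p0 | b[b]aacbc_   read b → write b, move →, go to p0
p0 | bb[a]acbc_   read a → write _, move ←, go to p3
p3 | b[b]_acbc_   read b → write _, move →, go to p0
p0 | b_[_]acbc_   read _ → write b, move ←, go to p0
p0 | b[_]bacbc_   read _ → write b, move ←, go to p0
p0 | [b]bbacbc_   read b → write b, move →, go to p0
p0 | b[b]bacbc_   read b → write b, move →, go to p0
p0 | bb[b]acbc_   read b → write b, move →, go to p0
p0 | bbb[a]cbc_   read a → write _, move ←, go to p3
p3 | bb[b]_cbc_   read b → write _, move →, go to p0
p0 | bb_[_]cbc_   read _ → write b, move ←, go to p0
p0 | bb[_]bcbc_   read _ → write b, move ←, go to p0
p0 | b[b]bbcbc_   read b → write b, move →, go to p0
p0 | bb[b]bcbc_   read b → write b, move →, go to p0
p0 | bbb[b]cbc_   read b → write b, move →, go to p0
p0 | bbbb[c]bc_   read c → write a, move →, go to p4
p4 | bbbba[b]c_   read b → write b, move ←, go to p0
p0 | bbbb[a]bc_   read a → write _, move ←, go to p3
p3 | bbb[b]_bc_   read b → write _, move →, go to p0
p0 | bbb_[_]bc_   read _ → write b, move ←, go to p0
p0 | bbb[_]bbc_   read _ → write b, move ←, go to p0
p0 | bb[b]bbbc_   read b → write b, move →, go to p0
p0 | bbb[b]bbc_   read b → write b, move →, go to p0
p0 | bbbb[b]bc_   read b → write b, move →, go to p0
p0 | bbbbb[b]c_   read b → write b, move →, go to p0
p0 | bbbbbb[c]_   read c → write a, move →, go to p4
p4 | bbbbbba[_]   read _ → write a, move ←, go to p2
p2 | bbbbbb[a]a
Cell 6 holds a when M halts.

a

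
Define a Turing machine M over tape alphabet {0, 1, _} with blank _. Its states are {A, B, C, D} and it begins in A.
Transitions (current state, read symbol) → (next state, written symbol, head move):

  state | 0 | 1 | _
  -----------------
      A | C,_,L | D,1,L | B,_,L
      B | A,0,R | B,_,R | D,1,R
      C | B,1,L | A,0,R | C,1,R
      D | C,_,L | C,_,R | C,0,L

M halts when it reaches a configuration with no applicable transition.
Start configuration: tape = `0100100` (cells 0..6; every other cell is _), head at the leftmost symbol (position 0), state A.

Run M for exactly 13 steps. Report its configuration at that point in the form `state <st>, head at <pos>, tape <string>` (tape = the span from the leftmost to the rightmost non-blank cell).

state A, head at 3, tape 1__0_100

state=A head=0 tape=_[0]100100   (A,0)→(C,_,L)
state=C head=-1 tape=[_]_100100   (C,_)→(C,1,R)
state=C head=0 tape=1[_]100100   (C,_)→(C,1,R)
state=C head=1 tape=11[1]00100   (C,1)→(A,0,R)
state=A head=2 tape=110[0]0100   (A,0)→(C,_,L)
state=C head=1 tape=11[0]_0100   (C,0)→(B,1,L)
state=B head=0 tape=1[1]1_0100   (B,1)→(B,_,R)
state=B head=1 tape=1_[1]_0100   (B,1)→(B,_,R)
state=B head=2 tape=1__[_]0100   (B,_)→(D,1,R)
state=D head=3 tape=1__1[0]100   (D,0)→(C,_,L)
state=C head=2 tape=1__[1]_100   (C,1)→(A,0,R)
state=A head=3 tape=1__0[_]100   (A,_)→(B,_,L)
state=B head=2 tape=1__[0]_100   (B,0)→(A,0,R)
state=A head=3 tape=1__0[_]100
After 13 steps: state A, head at 3, tape 1__0_100.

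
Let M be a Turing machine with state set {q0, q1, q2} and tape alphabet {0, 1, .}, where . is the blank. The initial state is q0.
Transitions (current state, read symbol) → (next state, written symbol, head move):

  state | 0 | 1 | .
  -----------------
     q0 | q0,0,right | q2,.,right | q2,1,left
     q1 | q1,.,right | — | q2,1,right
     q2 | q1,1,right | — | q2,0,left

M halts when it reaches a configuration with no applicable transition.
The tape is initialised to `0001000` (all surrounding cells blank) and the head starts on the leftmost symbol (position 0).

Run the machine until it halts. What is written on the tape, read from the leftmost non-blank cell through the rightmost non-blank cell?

000.1..10

q0 | [0]001000..   read 0 → write 0, move right, go to q0
q0 | 0[0]01000..   read 0 → write 0, move right, go to q0
q0 | 00[0]1000..   read 0 → write 0, move right, go to q0
q0 | 000[1]000..   read 1 → write ., move right, go to q2
q2 | 000.[0]00..   read 0 → write 1, move right, go to q1
q1 | 000.1[0]0..   read 0 → write ., move right, go to q1
q1 | 000.1.[0]..   read 0 → write ., move right, go to q1
q1 | 000.1..[.].   read . → write 1, move right, go to q2
q2 | 000.1..1[.]   read . → write 0, move left, go to q2
q2 | 000.1..[1]0
The non-blank tape span at halt is 000.1..10.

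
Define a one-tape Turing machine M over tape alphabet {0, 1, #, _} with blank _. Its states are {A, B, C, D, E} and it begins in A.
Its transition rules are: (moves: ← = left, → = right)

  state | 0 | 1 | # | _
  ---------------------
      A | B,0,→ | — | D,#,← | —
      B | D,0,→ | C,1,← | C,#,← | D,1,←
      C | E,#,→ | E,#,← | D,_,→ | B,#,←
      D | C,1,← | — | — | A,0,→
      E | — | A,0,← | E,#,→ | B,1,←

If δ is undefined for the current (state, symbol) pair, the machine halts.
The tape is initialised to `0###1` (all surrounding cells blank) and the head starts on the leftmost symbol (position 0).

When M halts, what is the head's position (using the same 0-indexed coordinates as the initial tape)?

A | [0]###1   read 0 → write 0, move →, go to B
B | 0[#]##1   read # → write #, move ←, go to C
C | [0]###1   read 0 → write #, move →, go to E
E | #[#]##1   read # → write #, move →, go to E
E | ##[#]#1   read # → write #, move →, go to E
E | ###[#]1   read # → write #, move →, go to E
E | ####[1]   read 1 → write 0, move ←, go to A
A | ###[#]0   read # → write #, move ←, go to D
D | ##[#]#0
At halt the head is at cell 2.

2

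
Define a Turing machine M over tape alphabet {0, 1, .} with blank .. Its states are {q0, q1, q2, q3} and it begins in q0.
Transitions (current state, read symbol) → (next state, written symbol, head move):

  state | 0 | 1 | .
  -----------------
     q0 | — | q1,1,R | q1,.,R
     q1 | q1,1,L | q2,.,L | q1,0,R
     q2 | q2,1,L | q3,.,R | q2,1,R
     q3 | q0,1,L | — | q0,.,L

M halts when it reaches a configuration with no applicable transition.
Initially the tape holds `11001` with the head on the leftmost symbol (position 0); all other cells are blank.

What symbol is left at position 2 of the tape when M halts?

q0 | .[1]1001   read 1 → write 1, move R, go to q1
q1 | .1[1]001   read 1 → write ., move L, go to q2
q2 | .[1].001   read 1 → write ., move R, go to q3
q3 | ..[.]001   read . → write ., move L, go to q0
q0 | .[.].001   read . → write ., move R, go to q1
q1 | ..[.]001   read . → write 0, move R, go to q1
q1 | ..0[0]01   read 0 → write 1, move L, go to q1
q1 | ..[0]101   read 0 → write 1, move L, go to q1
q1 | .[.]1101   read . → write 0, move R, go to q1
q1 | .0[1]101   read 1 → write ., move L, go to q2
q2 | .[0].101   read 0 → write 1, move L, go to q2
q2 | [.]1.101   read . → write 1, move R, go to q2
q2 | 1[1].101   read 1 → write ., move R, go to q3
q3 | 1.[.]101   read . → write ., move L, go to q0
q0 | 1[.].101   read . → write ., move R, go to q1
q1 | 1.[.]101   read . → write 0, move R, go to q1
q1 | 1.0[1]01   read 1 → write ., move L, go to q2
q2 | 1.[0].01   read 0 → write 1, move L, go to q2
q2 | 1[.]1.01   read . → write 1, move R, go to q2
q2 | 11[1].01   read 1 → write ., move R, go to q3
q3 | 11.[.]01   read . → write ., move L, go to q0
q0 | 11[.].01   read . → write ., move R, go to q1
q1 | 11.[.]01   read . → write 0, move R, go to q1
q1 | 11.0[0]1   read 0 → write 1, move L, go to q1
q1 | 11.[0]11   read 0 → write 1, move L, go to q1
q1 | 11[.]111   read . → write 0, move R, go to q1
q1 | 110[1]11   read 1 → write ., move L, go to q2
q2 | 11[0].11   read 0 → write 1, move L, go to q2
q2 | 1[1]1.11   read 1 → write ., move R, go to q3
q3 | 1.[1].11
Cell 2 holds . when M halts.

.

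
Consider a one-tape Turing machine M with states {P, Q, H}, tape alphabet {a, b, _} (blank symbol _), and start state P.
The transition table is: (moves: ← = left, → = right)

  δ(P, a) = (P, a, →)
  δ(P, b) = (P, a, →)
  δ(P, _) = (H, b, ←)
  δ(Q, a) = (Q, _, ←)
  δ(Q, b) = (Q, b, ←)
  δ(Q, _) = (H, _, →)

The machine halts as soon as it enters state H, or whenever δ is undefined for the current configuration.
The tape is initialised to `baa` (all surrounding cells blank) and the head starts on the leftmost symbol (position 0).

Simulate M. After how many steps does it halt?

state=P head=0 tape=[b]aa_   (P,b)→(P,a,→)
state=P head=1 tape=a[a]a_   (P,a)→(P,a,→)
state=P head=2 tape=aa[a]_   (P,a)→(P,a,→)
state=P head=3 tape=aaa[_]   (P,_)→(H,b,←)
state=H head=2 tape=aa[a]b
M halts after 4 transitions.

4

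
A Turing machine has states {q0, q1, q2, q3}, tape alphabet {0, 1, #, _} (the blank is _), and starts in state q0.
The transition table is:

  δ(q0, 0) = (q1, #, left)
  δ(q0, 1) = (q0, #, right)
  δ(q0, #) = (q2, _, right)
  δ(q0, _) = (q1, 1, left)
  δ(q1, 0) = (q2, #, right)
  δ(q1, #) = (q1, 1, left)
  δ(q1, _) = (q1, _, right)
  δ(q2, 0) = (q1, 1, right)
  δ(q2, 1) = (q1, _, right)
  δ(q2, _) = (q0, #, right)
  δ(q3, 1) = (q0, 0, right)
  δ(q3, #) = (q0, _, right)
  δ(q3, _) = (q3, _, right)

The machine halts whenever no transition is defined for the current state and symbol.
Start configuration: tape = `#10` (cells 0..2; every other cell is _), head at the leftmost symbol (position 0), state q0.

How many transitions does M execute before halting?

8

q0 | [#]10__   read # → write _, move right, go to q2
q2 | _[1]0__   read 1 → write _, move right, go to q1
q1 | __[0]__   read 0 → write #, move right, go to q2
q2 | __#[_]_   read _ → write #, move right, go to q0
q0 | __##[_]   read _ → write 1, move left, go to q1
q1 | __#[#]1   read # → write 1, move left, go to q1
q1 | __[#]11   read # → write 1, move left, go to q1
q1 | _[_]111   read _ → write _, move right, go to q1
q1 | __[1]11
M halts after 8 transitions.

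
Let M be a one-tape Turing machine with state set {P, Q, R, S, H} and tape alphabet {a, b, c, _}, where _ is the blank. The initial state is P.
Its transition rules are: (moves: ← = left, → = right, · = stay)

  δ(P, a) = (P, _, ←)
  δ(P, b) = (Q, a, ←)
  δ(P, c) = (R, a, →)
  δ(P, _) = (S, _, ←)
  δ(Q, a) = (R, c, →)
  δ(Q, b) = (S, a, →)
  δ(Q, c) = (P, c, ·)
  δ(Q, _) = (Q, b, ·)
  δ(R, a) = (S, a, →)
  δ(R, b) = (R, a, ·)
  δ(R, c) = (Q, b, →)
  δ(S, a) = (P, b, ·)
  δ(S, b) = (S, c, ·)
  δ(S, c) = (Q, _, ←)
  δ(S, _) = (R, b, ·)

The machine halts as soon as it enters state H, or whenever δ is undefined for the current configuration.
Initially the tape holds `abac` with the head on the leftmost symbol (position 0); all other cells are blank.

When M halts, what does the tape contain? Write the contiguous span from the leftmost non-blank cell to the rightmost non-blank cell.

aac_ac

P | __[a]bac   read a → write _, move ←, go to P
P | _[_]_bac   read _ → write _, move ←, go to S
S | [_]__bac   read _ → write b, move ·, go to R
R | [b]__bac   read b → write a, move ·, go to R
R | [a]__bac   read a → write a, move →, go to S
S | a[_]_bac   read _ → write b, move ·, go to R
R | a[b]_bac   read b → write a, move ·, go to R
R | a[a]_bac   read a → write a, move →, go to S
S | aa[_]bac   read _ → write b, move ·, go to R
R | aa[b]bac   read b → write a, move ·, go to R
R | aa[a]bac   read a → write a, move →, go to S
S | aaa[b]ac   read b → write c, move ·, go to S
S | aaa[c]ac   read c → write _, move ←, go to Q
Q | aa[a]_ac   read a → write c, move →, go to R
R | aac[_]ac
The non-blank tape span at halt is aac_ac.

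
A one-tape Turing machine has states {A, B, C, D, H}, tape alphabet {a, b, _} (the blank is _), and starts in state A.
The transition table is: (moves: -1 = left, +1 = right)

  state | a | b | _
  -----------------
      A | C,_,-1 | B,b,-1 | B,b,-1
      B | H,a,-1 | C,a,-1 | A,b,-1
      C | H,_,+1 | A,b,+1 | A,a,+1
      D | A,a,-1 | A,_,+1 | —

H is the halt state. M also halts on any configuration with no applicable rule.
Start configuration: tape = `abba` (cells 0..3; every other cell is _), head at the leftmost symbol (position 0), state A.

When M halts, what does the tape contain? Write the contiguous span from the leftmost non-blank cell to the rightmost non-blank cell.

abbba

state=A head=0 tape=__[a]bba   (A,a)→(C,_,-1)
state=C head=-1 tape=_[_]_bba   (C,_)→(A,a,+1)
state=A head=0 tape=_a[_]bba   (A,_)→(B,b,-1)
state=B head=-1 tape=_[a]bbba   (B,a)→(H,a,-1)
state=H head=-2 tape=[_]abbba
The non-blank tape span at halt is abbba.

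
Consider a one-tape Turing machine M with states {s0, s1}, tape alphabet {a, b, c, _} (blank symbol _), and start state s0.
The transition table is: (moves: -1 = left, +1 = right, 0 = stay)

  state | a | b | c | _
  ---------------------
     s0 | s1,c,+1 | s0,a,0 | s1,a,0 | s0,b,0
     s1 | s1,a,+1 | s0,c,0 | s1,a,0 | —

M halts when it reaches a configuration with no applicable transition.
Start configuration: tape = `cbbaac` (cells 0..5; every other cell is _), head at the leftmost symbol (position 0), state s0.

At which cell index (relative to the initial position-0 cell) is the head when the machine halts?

state=s0 head=0 tape=[c]bbaac_   (s0,c)→(s1,a,0)
state=s1 head=0 tape=[a]bbaac_   (s1,a)→(s1,a,+1)
state=s1 head=1 tape=a[b]baac_   (s1,b)→(s0,c,0)
state=s0 head=1 tape=a[c]baac_   (s0,c)→(s1,a,0)
state=s1 head=1 tape=a[a]baac_   (s1,a)→(s1,a,+1)
state=s1 head=2 tape=aa[b]aac_   (s1,b)→(s0,c,0)
state=s0 head=2 tape=aa[c]aac_   (s0,c)→(s1,a,0)
state=s1 head=2 tape=aa[a]aac_   (s1,a)→(s1,a,+1)
state=s1 head=3 tape=aaa[a]ac_   (s1,a)→(s1,a,+1)
state=s1 head=4 tape=aaaa[a]c_   (s1,a)→(s1,a,+1)
state=s1 head=5 tape=aaaaa[c]_   (s1,c)→(s1,a,0)
state=s1 head=5 tape=aaaaa[a]_   (s1,a)→(s1,a,+1)
state=s1 head=6 tape=aaaaaa[_]
At halt the head is at cell 6.

6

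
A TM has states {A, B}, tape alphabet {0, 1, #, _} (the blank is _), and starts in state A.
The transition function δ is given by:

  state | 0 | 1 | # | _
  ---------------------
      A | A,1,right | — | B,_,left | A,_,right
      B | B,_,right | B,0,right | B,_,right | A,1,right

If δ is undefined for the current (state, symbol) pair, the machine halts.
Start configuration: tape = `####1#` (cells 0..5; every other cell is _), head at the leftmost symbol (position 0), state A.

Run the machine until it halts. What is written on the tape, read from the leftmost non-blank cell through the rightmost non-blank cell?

A | _[#]###1#   read # → write _, move left, go to B
B | [_]_###1#   read _ → write 1, move right, go to A
A | 1[_]###1#   read _ → write _, move right, go to A
A | 1_[#]##1#   read # → write _, move left, go to B
B | 1[_]_##1#   read _ → write 1, move right, go to A
A | 11[_]##1#   read _ → write _, move right, go to A
A | 11_[#]#1#   read # → write _, move left, go to B
B | 11[_]_#1#   read _ → write 1, move right, go to A
A | 111[_]#1#   read _ → write _, move right, go to A
A | 111_[#]1#   read # → write _, move left, go to B
B | 111[_]_1#   read _ → write 1, move right, go to A
A | 1111[_]1#   read _ → write _, move right, go to A
A | 1111_[1]#
The non-blank tape span at halt is 1111_1#.

1111_1#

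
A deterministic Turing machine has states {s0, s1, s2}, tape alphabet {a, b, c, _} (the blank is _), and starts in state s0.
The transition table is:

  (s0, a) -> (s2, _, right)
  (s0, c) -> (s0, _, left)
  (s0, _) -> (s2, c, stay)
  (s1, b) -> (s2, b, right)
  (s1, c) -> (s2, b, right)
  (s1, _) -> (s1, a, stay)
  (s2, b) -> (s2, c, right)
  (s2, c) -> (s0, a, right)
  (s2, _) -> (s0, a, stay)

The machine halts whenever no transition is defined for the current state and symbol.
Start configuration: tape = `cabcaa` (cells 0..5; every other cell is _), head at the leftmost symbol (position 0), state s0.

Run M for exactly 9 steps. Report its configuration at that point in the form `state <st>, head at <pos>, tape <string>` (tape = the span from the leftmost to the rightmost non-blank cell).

state=s0 head=0 tape=_[c]abcaa   (s0,c)→(s0,_,left)
state=s0 head=-1 tape=[_]_abcaa   (s0,_)→(s2,c,stay)
state=s2 head=-1 tape=[c]_abcaa   (s2,c)→(s0,a,right)
state=s0 head=0 tape=a[_]abcaa   (s0,_)→(s2,c,stay)
state=s2 head=0 tape=a[c]abcaa   (s2,c)→(s0,a,right)
state=s0 head=1 tape=aa[a]bcaa   (s0,a)→(s2,_,right)
state=s2 head=2 tape=aa_[b]caa   (s2,b)→(s2,c,right)
state=s2 head=3 tape=aa_c[c]aa   (s2,c)→(s0,a,right)
state=s0 head=4 tape=aa_ca[a]a   (s0,a)→(s2,_,right)
state=s2 head=5 tape=aa_ca_[a]
After 9 steps: state s2, head at 5, tape aa_ca_a.

state s2, head at 5, tape aa_ca_a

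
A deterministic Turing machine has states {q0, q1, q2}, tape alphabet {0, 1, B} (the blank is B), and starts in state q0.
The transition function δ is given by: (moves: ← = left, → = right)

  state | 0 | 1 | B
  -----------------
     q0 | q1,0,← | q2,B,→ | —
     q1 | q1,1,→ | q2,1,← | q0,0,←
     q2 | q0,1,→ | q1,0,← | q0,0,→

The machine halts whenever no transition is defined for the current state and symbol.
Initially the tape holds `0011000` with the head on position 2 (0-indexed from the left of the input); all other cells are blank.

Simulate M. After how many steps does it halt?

q0 | 00[1]1000BB   read 1 → write B, move →, go to q2
q2 | 00B[1]000BB   read 1 → write 0, move ←, go to q1
q1 | 00[B]0000BB   read B → write 0, move ←, go to q0
q0 | 0[0]00000BB   read 0 → write 0, move ←, go to q1
q1 | [0]000000BB   read 0 → write 1, move →, go to q1
q1 | 1[0]00000BB   read 0 → write 1, move →, go to q1
q1 | 11[0]0000BB   read 0 → write 1, move →, go to q1
q1 | 111[0]000BB   read 0 → write 1, move →, go to q1
q1 | 1111[0]00BB   read 0 → write 1, move →, go to q1
q1 | 11111[0]0BB   read 0 → write 1, move →, go to q1
q1 | 111111[0]BB   read 0 → write 1, move →, go to q1
q1 | 1111111[B]B   read B → write 0, move ←, go to q0
q0 | 111111[1]0B   read 1 → write B, move →, go to q2
q2 | 111111B[0]B   read 0 → write 1, move →, go to q0
q0 | 111111B1[B]
M halts after 14 transitions.

14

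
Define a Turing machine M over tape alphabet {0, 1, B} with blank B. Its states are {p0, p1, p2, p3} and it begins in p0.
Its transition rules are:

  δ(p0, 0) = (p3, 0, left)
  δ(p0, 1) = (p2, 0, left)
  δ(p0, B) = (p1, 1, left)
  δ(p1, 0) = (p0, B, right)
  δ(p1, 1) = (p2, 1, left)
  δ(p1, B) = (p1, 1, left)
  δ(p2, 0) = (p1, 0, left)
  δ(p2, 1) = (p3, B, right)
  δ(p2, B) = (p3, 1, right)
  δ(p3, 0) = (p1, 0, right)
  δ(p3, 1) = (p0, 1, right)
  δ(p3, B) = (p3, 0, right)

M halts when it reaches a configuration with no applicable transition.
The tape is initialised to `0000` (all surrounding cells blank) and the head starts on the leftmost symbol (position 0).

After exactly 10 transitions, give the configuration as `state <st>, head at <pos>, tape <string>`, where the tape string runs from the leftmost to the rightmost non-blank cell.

state p1, head at 2, tape 000011

state=p0 head=0 tape=B[0]000B   (p0,0)→(p3,0,left)
state=p3 head=-1 tape=[B]0000B   (p3,B)→(p3,0,right)
state=p3 head=0 tape=0[0]000B   (p3,0)→(p1,0,right)
state=p1 head=1 tape=00[0]00B   (p1,0)→(p0,B,right)
state=p0 head=2 tape=00B[0]0B   (p0,0)→(p3,0,left)
state=p3 head=1 tape=00[B]00B   (p3,B)→(p3,0,right)
state=p3 head=2 tape=000[0]0B   (p3,0)→(p1,0,right)
state=p1 head=3 tape=0000[0]B   (p1,0)→(p0,B,right)
state=p0 head=4 tape=0000B[B]   (p0,B)→(p1,1,left)
state=p1 head=3 tape=0000[B]1   (p1,B)→(p1,1,left)
state=p1 head=2 tape=000[0]11
After 10 steps: state p1, head at 2, tape 000011.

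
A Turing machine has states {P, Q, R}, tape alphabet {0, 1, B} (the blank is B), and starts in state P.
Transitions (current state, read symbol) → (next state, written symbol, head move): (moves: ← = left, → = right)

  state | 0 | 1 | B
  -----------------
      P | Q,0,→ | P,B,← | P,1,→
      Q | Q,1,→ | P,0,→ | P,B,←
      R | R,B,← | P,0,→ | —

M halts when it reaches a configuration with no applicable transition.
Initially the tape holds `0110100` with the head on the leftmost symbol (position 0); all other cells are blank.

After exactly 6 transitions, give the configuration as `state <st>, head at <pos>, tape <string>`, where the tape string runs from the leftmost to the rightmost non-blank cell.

state Q, head at 2, tape 00B0100

state=P head=0 tape=[0]110100   (P,0)→(Q,0,→)
state=Q head=1 tape=0[1]10100   (Q,1)→(P,0,→)
state=P head=2 tape=00[1]0100   (P,1)→(P,B,←)
state=P head=1 tape=0[0]B0100   (P,0)→(Q,0,→)
state=Q head=2 tape=00[B]0100   (Q,B)→(P,B,←)
state=P head=1 tape=0[0]B0100   (P,0)→(Q,0,→)
state=Q head=2 tape=00[B]0100
After 6 steps: state Q, head at 2, tape 00B0100.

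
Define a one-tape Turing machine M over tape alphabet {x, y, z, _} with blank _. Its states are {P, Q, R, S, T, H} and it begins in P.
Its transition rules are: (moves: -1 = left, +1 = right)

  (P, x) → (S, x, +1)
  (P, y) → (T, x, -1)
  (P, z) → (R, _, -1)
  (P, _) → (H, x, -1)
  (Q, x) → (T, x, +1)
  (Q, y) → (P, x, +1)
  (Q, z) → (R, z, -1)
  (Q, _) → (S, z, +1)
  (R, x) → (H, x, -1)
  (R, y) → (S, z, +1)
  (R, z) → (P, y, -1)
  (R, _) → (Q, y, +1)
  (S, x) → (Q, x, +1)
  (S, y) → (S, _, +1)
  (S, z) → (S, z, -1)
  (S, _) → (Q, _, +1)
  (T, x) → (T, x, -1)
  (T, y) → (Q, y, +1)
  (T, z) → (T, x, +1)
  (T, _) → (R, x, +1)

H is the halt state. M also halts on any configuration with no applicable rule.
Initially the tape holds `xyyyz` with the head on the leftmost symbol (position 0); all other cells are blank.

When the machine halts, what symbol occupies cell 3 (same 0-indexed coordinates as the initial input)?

P | _[x]yyyz   read x → write x, move +1, go to S
S | _x[y]yyz   read y → write _, move +1, go to S
S | _x_[y]yz   read y → write _, move +1, go to S
S | _x__[y]z   read y → write _, move +1, go to S
S | _x___[z]   read z → write z, move -1, go to S
S | _x__[_]z   read _ → write _, move +1, go to Q
Q | _x___[z]   read z → write z, move -1, go to R
R | _x__[_]z   read _ → write y, move +1, go to Q
Q | _x__y[z]   read z → write z, move -1, go to R
R | _x__[y]z   read y → write z, move +1, go to S
S | _x__z[z]   read z → write z, move -1, go to S
S | _x__[z]z   read z → write z, move -1, go to S
S | _x_[_]zz   read _ → write _, move +1, go to Q
Q | _x__[z]z   read z → write z, move -1, go to R
R | _x_[_]zz   read _ → write y, move +1, go to Q
Q | _x_y[z]z   read z → write z, move -1, go to R
R | _x_[y]zz   read y → write z, move +1, go to S
S | _x_z[z]z   read z → write z, move -1, go to S
S | _x_[z]zz   read z → write z, move -1, go to S
S | _x[_]zzz   read _ → write _, move +1, go to Q
Q | _x_[z]zz   read z → write z, move -1, go to R
R | _x[_]zzz   read _ → write y, move +1, go to Q
Q | _xy[z]zz   read z → write z, move -1, go to R
R | _x[y]zzz   read y → write z, move +1, go to S
S | _xz[z]zz   read z → write z, move -1, go to S
S | _x[z]zzz   read z → write z, move -1, go to S
S | _[x]zzzz   read x → write x, move +1, go to Q
Q | _x[z]zzz   read z → write z, move -1, go to R
R | _[x]zzzz   read x → write x, move -1, go to H
H | [_]xzzzz
Cell 3 holds z when M halts.

z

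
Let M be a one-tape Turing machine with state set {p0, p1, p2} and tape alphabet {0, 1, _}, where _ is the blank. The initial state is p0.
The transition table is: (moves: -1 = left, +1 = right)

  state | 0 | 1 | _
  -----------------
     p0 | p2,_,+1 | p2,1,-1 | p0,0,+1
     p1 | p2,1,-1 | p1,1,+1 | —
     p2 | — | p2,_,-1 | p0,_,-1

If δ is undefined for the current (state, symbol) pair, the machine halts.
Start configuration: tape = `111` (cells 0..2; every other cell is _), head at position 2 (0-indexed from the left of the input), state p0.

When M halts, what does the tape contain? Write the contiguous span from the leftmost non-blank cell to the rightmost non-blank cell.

state=p0 head=2 tape=__11[1]   (p0,1)→(p2,1,-1)
state=p2 head=1 tape=__1[1]1   (p2,1)→(p2,_,-1)
state=p2 head=0 tape=__[1]_1   (p2,1)→(p2,_,-1)
state=p2 head=-1 tape=_[_]__1   (p2,_)→(p0,_,-1)
state=p0 head=-2 tape=[_]___1   (p0,_)→(p0,0,+1)
state=p0 head=-1 tape=0[_]__1   (p0,_)→(p0,0,+1)
state=p0 head=0 tape=00[_]_1   (p0,_)→(p0,0,+1)
state=p0 head=1 tape=000[_]1   (p0,_)→(p0,0,+1)
state=p0 head=2 tape=0000[1]   (p0,1)→(p2,1,-1)
state=p2 head=1 tape=000[0]1
The non-blank tape span at halt is 00001.

00001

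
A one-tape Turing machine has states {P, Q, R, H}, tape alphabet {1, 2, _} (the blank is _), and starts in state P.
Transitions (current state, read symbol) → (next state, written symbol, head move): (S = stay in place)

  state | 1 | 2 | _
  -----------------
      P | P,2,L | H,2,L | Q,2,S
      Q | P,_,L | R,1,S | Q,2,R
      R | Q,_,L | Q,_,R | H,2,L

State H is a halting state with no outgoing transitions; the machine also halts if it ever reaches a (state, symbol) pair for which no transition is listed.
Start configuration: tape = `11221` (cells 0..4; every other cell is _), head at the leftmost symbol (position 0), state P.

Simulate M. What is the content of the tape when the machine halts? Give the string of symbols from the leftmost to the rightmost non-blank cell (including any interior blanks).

2222_221

state=P head=0 tape=___[1]1221   (P,1)→(P,2,L)
state=P head=-1 tape=__[_]21221   (P,_)→(Q,2,S)
state=Q head=-1 tape=__[2]21221   (Q,2)→(R,1,S)
state=R head=-1 tape=__[1]21221   (R,1)→(Q,_,L)
state=Q head=-2 tape=_[_]_21221   (Q,_)→(Q,2,R)
state=Q head=-1 tape=_2[_]21221   (Q,_)→(Q,2,R)
state=Q head=0 tape=_22[2]1221   (Q,2)→(R,1,S)
state=R head=0 tape=_22[1]1221   (R,1)→(Q,_,L)
state=Q head=-1 tape=_2[2]_1221   (Q,2)→(R,1,S)
state=R head=-1 tape=_2[1]_1221   (R,1)→(Q,_,L)
state=Q head=-2 tape=_[2]__1221   (Q,2)→(R,1,S)
state=R head=-2 tape=_[1]__1221   (R,1)→(Q,_,L)
state=Q head=-3 tape=[_]___1221   (Q,_)→(Q,2,R)
state=Q head=-2 tape=2[_]__1221   (Q,_)→(Q,2,R)
state=Q head=-1 tape=22[_]_1221   (Q,_)→(Q,2,R)
state=Q head=0 tape=222[_]1221   (Q,_)→(Q,2,R)
state=Q head=1 tape=2222[1]221   (Q,1)→(P,_,L)
state=P head=0 tape=222[2]_221   (P,2)→(H,2,L)
state=H head=-1 tape=22[2]2_221
The non-blank tape span at halt is 2222_221.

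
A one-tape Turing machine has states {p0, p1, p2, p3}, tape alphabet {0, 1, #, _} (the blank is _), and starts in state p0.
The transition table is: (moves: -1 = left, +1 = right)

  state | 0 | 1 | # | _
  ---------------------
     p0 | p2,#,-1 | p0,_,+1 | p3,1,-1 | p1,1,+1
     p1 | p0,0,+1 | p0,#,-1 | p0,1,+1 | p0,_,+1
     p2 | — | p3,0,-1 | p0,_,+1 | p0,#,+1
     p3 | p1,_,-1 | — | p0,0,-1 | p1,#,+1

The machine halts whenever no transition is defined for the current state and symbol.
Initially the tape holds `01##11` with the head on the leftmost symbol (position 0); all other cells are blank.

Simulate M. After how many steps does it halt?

26

state=p0 head=0 tape=___[0]1##11   (p0,0)→(p2,#,-1)
state=p2 head=-1 tape=__[_]#1##11   (p2,_)→(p0,#,+1)
state=p0 head=0 tape=__#[#]1##11   (p0,#)→(p3,1,-1)
state=p3 head=-1 tape=__[#]11##11   (p3,#)→(p0,0,-1)
state=p0 head=-2 tape=_[_]011##11   (p0,_)→(p1,1,+1)
state=p1 head=-1 tape=_1[0]11##11   (p1,0)→(p0,0,+1)
state=p0 head=0 tape=_10[1]1##11   (p0,1)→(p0,_,+1)
state=p0 head=1 tape=_10_[1]##11   (p0,1)→(p0,_,+1)
state=p0 head=2 tape=_10__[#]#11   (p0,#)→(p3,1,-1)
state=p3 head=1 tape=_10_[_]1#11   (p3,_)→(p1,#,+1)
state=p1 head=2 tape=_10_#[1]#11   (p1,1)→(p0,#,-1)
state=p0 head=1 tape=_10_[#]##11   (p0,#)→(p3,1,-1)
state=p3 head=0 tape=_10[_]1##11   (p3,_)→(p1,#,+1)
state=p1 head=1 tape=_10#[1]##11   (p1,1)→(p0,#,-1)
state=p0 head=0 tape=_10[#]###11   (p0,#)→(p3,1,-1)
state=p3 head=-1 tape=_1[0]1###11   (p3,0)→(p1,_,-1)
state=p1 head=-2 tape=_[1]_1###11   (p1,1)→(p0,#,-1)
state=p0 head=-3 tape=[_]#_1###11   (p0,_)→(p1,1,+1)
state=p1 head=-2 tape=1[#]_1###11   (p1,#)→(p0,1,+1)
state=p0 head=-1 tape=11[_]1###11   (p0,_)→(p1,1,+1)
state=p1 head=0 tape=111[1]###11   (p1,1)→(p0,#,-1)
state=p0 head=-1 tape=11[1]####11   (p0,1)→(p0,_,+1)
state=p0 head=0 tape=11_[#]###11   (p0,#)→(p3,1,-1)
state=p3 head=-1 tape=11[_]1###11   (p3,_)→(p1,#,+1)
state=p1 head=0 tape=11#[1]###11   (p1,1)→(p0,#,-1)
state=p0 head=-1 tape=11[#]####11   (p0,#)→(p3,1,-1)
state=p3 head=-2 tape=1[1]1####11
M halts after 26 transitions.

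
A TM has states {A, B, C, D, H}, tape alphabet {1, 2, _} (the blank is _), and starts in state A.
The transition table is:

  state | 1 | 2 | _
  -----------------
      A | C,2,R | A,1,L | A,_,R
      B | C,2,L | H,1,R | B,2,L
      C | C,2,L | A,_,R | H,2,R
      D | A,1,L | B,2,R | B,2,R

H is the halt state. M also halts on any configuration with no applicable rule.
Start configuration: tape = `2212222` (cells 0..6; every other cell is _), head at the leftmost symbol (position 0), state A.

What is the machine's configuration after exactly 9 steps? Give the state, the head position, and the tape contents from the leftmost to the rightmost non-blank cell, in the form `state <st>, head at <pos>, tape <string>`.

state=A head=0 tape=_[2]212222   (A,2)→(A,1,L)
state=A head=-1 tape=[_]1212222   (A,_)→(A,_,R)
state=A head=0 tape=_[1]212222   (A,1)→(C,2,R)
state=C head=1 tape=_2[2]12222   (C,2)→(A,_,R)
state=A head=2 tape=_2_[1]2222   (A,1)→(C,2,R)
state=C head=3 tape=_2_2[2]222   (C,2)→(A,_,R)
state=A head=4 tape=_2_2_[2]22   (A,2)→(A,1,L)
state=A head=3 tape=_2_2[_]122   (A,_)→(A,_,R)
state=A head=4 tape=_2_2_[1]22   (A,1)→(C,2,R)
state=C head=5 tape=_2_2_2[2]2
After 9 steps: state C, head at 5, tape 2_2_222.

state C, head at 5, tape 2_2_222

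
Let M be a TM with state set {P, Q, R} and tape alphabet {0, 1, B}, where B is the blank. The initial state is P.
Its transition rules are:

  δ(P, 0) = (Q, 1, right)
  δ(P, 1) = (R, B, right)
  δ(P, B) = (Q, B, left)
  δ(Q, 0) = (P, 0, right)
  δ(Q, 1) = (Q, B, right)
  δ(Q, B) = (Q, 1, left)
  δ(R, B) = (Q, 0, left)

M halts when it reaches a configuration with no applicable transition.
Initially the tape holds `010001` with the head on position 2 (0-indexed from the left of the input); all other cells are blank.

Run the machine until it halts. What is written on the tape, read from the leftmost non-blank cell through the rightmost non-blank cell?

P | 01[0]001BB   read 0 → write 1, move right, go to Q
Q | 011[0]01BB   read 0 → write 0, move right, go to P
P | 0110[0]1BB   read 0 → write 1, move right, go to Q
Q | 01101[1]BB   read 1 → write B, move right, go to Q
Q | 01101B[B]B   read B → write 1, move left, go to Q
Q | 01101[B]1B   read B → write 1, move left, go to Q
Q | 0110[1]11B   read 1 → write B, move right, go to Q
Q | 0110B[1]1B   read 1 → write B, move right, go to Q
Q | 0110BB[1]B   read 1 → write B, move right, go to Q
Q | 0110BBB[B]   read B → write 1, move left, go to Q
Q | 0110BB[B]1   read B → write 1, move left, go to Q
Q | 0110B[B]11   read B → write 1, move left, go to Q
Q | 0110[B]111   read B → write 1, move left, go to Q
Q | 011[0]1111   read 0 → write 0, move right, go to P
P | 0110[1]111   read 1 → write B, move right, go to R
R | 0110B[1]11
The non-blank tape span at halt is 0110B111.

0110B111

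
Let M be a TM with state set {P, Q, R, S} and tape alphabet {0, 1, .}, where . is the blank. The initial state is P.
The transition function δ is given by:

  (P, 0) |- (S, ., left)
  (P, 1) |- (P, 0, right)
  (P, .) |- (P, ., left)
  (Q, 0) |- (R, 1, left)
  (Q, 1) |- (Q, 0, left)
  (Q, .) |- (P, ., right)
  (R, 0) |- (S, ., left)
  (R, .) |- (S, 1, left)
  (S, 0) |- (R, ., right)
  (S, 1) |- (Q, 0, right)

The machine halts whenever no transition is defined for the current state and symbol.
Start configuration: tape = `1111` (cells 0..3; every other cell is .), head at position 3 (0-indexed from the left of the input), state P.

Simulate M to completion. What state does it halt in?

S

state=P head=3 tape=.111[1].   (P,1)→(P,0,right)
state=P head=4 tape=.1110[.]   (P,.)→(P,.,left)
state=P head=3 tape=.111[0].   (P,0)→(S,.,left)
state=S head=2 tape=.11[1]..   (S,1)→(Q,0,right)
state=Q head=3 tape=.110[.].   (Q,.)→(P,.,right)
state=P head=4 tape=.110.[.]   (P,.)→(P,.,left)
state=P head=3 tape=.110[.].   (P,.)→(P,.,left)
state=P head=2 tape=.11[0]..   (P,0)→(S,.,left)
state=S head=1 tape=.1[1]...   (S,1)→(Q,0,right)
state=Q head=2 tape=.10[.]..   (Q,.)→(P,.,right)
state=P head=3 tape=.10.[.].   (P,.)→(P,.,left)
state=P head=2 tape=.10[.]..   (P,.)→(P,.,left)
state=P head=1 tape=.1[0]...   (P,0)→(S,.,left)
state=S head=0 tape=.[1]....   (S,1)→(Q,0,right)
state=Q head=1 tape=.0[.]...   (Q,.)→(P,.,right)
state=P head=2 tape=.0.[.]..   (P,.)→(P,.,left)
state=P head=1 tape=.0[.]...   (P,.)→(P,.,left)
state=P head=0 tape=.[0]....   (P,0)→(S,.,left)
state=S head=-1 tape=[.].....
No transition is defined for (S, .); M halts in state S.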